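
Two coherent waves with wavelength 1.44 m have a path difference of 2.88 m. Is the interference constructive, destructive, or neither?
constructive — path difference = 2λ, a whole number of wavelengths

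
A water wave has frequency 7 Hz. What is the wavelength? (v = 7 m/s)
λ = v/f = 1 m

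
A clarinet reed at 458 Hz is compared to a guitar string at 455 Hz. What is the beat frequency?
3 Hz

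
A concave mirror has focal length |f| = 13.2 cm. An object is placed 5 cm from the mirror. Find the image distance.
f = +13.2 cm (concave); 1/di = 1/f − 1/do → di = -8.049 cm (virtual image, behind mirror)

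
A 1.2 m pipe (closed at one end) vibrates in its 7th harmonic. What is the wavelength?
λₙ = 4L/n = 0.6857 m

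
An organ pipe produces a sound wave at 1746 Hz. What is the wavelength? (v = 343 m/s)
λ = v/f = 0.1964 m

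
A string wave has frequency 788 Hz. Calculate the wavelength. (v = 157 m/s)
λ = v/f = 0.1992 m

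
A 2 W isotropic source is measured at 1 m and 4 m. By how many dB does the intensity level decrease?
Δβ = 20·log₁₀(r₂/r₁) = 12.04 dB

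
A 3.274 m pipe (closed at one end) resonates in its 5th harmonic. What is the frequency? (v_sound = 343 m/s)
fₙ = nv/(4L) = 131 Hz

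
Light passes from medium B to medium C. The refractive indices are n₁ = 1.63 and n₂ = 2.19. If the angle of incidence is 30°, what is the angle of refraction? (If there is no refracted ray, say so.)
sin θ₂ = (n₁/n₂)·sin θ₁ = 0.3721 → θ₂ = 21.85°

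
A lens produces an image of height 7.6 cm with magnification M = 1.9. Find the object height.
ho = |hi|/|M| = 4 cm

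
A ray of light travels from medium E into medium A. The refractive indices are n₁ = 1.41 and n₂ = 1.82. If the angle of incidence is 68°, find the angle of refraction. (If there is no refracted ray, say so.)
sin θ₂ = (n₁/n₂)·sin θ₁ = 0.7183 → θ₂ = 45.92°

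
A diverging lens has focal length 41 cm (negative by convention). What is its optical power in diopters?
P = 1/f = -2.439 D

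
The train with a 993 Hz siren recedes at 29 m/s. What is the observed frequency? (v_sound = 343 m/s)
f_obs = f·v/(v + v_s) = 915.6 Hz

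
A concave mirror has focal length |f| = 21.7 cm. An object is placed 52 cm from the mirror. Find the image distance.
f = +21.7 cm (concave); 1/di = 1/f − 1/do → di = 37.24 cm (real image, in front of mirror)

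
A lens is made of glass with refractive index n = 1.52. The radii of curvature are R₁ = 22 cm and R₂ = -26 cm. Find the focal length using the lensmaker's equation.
1/f = (n − 1)(1/R₁ − 1/R₂) → f = 22.92 cm (converging lens)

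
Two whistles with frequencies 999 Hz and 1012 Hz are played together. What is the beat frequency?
13 Hz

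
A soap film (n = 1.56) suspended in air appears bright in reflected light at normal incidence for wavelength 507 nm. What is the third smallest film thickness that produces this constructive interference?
2nt = (m − ½)λ with m = 3 → t = (m − ½)λ/(2n) = 406.2 nm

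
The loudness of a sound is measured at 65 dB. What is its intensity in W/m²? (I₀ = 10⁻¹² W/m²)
I = I₀·10^(β/10) = 3.16 × 10⁻⁶ W/m²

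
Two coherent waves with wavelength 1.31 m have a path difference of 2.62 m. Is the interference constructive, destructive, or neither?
constructive — path difference = 2λ, a whole number of wavelengths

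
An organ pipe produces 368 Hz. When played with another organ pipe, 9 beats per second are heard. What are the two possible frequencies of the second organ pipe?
f₂ = 368 ± 9 Hz → 377 Hz or 359 Hz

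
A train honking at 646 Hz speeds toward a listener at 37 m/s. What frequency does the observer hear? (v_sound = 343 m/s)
f_obs = f·v/(v − v_s) = 724.1 Hz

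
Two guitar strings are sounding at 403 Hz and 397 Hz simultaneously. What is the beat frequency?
6 Hz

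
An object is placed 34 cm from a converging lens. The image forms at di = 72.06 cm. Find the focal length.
1/f = 1/do + 1/di → f = 23.1 cm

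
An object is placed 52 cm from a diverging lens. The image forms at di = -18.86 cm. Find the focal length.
1/f = 1/do + 1/di → f = -29.59 cm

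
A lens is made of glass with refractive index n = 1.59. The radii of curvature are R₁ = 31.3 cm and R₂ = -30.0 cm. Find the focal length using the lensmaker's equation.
1/f = (n − 1)(1/R₁ − 1/R₂) → f = 25.96 cm (converging lens)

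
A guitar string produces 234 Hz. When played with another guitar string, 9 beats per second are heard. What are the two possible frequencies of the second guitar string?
f₂ = 234 ± 9 Hz → 243 Hz or 225 Hz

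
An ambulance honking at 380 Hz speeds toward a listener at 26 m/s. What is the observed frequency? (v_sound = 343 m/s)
f_obs = f·v/(v − v_s) = 411.2 Hz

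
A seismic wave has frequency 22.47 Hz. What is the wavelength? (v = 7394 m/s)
λ = v/f = 329.1 m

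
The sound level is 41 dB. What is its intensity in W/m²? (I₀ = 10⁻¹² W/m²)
I = I₀·10^(β/10) = 1.26 × 10⁻⁸ W/m²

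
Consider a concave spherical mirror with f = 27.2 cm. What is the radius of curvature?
R = 2|f| = 54.4 cm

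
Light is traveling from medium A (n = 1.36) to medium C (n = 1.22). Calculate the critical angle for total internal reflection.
θc = arcsin(n₂/n₁) = 63.77°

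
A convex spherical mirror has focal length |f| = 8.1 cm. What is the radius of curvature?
R = 2|f| = 16.2 cm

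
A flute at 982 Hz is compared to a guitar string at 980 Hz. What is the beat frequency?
2 Hz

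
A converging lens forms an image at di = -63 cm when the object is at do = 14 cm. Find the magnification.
M = −di/do = 4.5 (upright image)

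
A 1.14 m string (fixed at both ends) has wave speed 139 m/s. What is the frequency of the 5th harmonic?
fₙ = nv/(2L) = 304.8 Hz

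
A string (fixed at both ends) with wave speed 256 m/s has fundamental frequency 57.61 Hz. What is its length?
L = v/(2f₁) = 2.222 m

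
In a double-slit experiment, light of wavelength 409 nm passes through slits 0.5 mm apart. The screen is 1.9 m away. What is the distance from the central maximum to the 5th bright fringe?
y = mλL/d = 7.771 mm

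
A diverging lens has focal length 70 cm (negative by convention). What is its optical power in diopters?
P = 1/f = -1.429 D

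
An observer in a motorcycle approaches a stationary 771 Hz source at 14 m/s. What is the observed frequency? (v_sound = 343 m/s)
f_obs = f·(v + v_o)/v = 802.5 Hz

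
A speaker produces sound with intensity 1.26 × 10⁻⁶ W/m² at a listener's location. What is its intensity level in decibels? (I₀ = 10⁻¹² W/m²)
β = 10·log₁₀(I/I₀) = 61 dB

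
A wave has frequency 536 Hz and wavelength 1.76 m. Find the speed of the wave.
v = fλ = 943.4 m/s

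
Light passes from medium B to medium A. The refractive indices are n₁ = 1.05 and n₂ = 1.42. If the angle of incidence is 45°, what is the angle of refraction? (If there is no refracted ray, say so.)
sin θ₂ = (n₁/n₂)·sin θ₁ = 0.5229 → θ₂ = 31.52°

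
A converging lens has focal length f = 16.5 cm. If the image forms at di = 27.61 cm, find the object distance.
1/do = 1/f − 1/di → do = 41 cm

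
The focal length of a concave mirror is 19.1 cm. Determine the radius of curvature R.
R = 2|f| = 38.2 cm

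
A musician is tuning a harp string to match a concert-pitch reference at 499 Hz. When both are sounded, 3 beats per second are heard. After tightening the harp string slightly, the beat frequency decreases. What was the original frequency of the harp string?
496 Hz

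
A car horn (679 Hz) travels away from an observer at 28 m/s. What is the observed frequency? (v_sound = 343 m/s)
f_obs = f·v/(v + v_s) = 627.8 Hz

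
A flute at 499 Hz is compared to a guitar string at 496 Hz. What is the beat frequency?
3 Hz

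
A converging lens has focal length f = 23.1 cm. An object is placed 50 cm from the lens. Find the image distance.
1/di = 1/f − 1/do → di = 42.94 cm (real image)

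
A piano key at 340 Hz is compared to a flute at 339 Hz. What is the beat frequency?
1 Hz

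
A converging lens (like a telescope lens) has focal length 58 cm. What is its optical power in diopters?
P = 1/f = 1.724 D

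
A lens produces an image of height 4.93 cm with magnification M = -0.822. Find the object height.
ho = |hi|/|M| = 5.998 cm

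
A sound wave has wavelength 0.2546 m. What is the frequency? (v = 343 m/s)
f = v/λ = 1347 Hz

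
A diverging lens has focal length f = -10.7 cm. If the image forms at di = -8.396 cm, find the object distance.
1/do = 1/f − 1/di → do = 38.99 cm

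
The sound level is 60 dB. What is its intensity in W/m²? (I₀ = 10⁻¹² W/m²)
I = I₀·10^(β/10) = 1.00 × 10⁻⁶ W/m²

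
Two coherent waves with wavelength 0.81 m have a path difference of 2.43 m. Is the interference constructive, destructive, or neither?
constructive — path difference = 3λ, a whole number of wavelengths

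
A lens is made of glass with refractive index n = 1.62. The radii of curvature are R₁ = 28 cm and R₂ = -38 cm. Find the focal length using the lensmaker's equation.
1/f = (n − 1)(1/R₁ − 1/R₂) → f = 26 cm (converging lens)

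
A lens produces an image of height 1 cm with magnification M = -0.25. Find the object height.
ho = |hi|/|M| = 4 cm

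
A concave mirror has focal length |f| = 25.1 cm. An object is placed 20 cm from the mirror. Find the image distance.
f = +25.1 cm (concave); 1/di = 1/f − 1/do → di = -98.43 cm (virtual image, behind mirror)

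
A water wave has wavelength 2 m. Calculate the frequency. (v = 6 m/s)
f = v/λ = 3 Hz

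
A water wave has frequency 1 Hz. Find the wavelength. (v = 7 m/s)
λ = v/f = 7 m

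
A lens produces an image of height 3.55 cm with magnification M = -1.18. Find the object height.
ho = |hi|/|M| = 3.008 cm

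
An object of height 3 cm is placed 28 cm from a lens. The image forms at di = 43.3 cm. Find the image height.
hi = (-di/do) × ho = -4.639 cm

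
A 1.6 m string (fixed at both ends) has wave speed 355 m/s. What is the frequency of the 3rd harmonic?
fₙ = nv/(2L) = 332.8 Hz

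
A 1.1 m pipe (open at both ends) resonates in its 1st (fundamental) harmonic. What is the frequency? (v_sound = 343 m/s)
fₙ = nv/(2L) = 155.9 Hz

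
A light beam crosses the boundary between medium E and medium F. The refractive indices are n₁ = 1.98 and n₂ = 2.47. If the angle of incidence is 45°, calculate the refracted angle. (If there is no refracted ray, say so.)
sin θ₂ = (n₁/n₂)·sin θ₁ = 0.5668 → θ₂ = 34.53°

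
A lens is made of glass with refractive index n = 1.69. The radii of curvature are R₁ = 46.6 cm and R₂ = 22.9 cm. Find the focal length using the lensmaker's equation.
1/f = (n − 1)(1/R₁ − 1/R₂) → f = -65.26 cm (diverging lens)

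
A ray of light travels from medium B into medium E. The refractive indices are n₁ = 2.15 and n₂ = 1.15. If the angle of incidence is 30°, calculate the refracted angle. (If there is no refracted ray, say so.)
sin θ₂ = (n₁/n₂)·sin θ₁ = 0.9348 → θ₂ = 69.19°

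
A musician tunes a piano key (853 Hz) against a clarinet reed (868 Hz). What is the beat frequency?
15 Hz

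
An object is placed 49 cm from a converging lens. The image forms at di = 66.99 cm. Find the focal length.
1/f = 1/do + 1/di → f = 28.3 cm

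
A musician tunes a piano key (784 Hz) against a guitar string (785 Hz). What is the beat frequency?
1 Hz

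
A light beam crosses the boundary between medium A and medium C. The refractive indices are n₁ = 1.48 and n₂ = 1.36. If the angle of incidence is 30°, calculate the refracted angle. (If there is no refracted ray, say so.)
sin θ₂ = (n₁/n₂)·sin θ₁ = 0.5441 → θ₂ = 32.96°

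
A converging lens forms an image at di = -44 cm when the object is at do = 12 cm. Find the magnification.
M = −di/do = 3.667 (upright image)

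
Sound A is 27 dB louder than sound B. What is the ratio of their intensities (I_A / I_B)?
I_A/I_B = 10^(Δβ/10) = 501.2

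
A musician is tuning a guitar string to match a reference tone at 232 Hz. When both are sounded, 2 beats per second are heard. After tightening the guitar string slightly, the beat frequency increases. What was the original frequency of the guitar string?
234 Hz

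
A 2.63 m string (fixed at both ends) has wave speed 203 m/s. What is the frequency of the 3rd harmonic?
fₙ = nv/(2L) = 115.8 Hz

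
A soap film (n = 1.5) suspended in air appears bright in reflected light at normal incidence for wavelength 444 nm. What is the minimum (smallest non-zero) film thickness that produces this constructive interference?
2nt = (m − ½)λ with m = 1 → t = (m − ½)λ/(2n) = 74 nm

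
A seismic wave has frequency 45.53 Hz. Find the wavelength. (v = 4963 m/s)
λ = v/f = 109 m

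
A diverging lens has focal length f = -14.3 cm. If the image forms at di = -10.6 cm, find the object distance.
1/do = 1/f − 1/di → do = 40.97 cm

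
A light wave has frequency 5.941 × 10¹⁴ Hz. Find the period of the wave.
T = 1/f = 1.683 × 10⁻¹⁵ s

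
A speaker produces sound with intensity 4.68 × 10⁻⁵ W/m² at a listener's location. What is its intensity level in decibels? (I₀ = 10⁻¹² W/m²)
β = 10·log₁₀(I/I₀) = 76.7 dB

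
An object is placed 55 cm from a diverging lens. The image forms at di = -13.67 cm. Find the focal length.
1/f = 1/do + 1/di → f = -18.19 cm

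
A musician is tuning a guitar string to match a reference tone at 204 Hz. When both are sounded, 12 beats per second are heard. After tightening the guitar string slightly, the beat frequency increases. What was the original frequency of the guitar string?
216 Hz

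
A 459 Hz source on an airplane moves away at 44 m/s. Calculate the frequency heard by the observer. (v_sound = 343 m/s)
f_obs = f·v/(v + v_s) = 406.8 Hz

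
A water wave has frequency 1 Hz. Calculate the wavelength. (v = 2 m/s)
λ = v/f = 2 m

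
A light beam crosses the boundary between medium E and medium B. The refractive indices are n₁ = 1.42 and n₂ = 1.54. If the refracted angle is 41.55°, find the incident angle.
sin θ₁ = (n₂/n₁)·sin θ₂ → θ₁ = 46°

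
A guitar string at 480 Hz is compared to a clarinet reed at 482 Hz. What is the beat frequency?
2 Hz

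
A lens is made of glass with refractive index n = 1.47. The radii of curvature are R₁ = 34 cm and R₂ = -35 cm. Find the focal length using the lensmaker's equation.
1/f = (n − 1)(1/R₁ − 1/R₂) → f = 36.69 cm (converging lens)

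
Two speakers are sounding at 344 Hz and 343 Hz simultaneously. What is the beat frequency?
1 Hz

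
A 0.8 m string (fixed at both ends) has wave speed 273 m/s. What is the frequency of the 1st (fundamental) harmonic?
fₙ = nv/(2L) = 170.6 Hz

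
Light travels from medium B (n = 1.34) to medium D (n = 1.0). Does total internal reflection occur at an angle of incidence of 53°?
θc = arcsin(n₂/n₁) = 48.27°; 53° > θc, so yes — total internal reflection.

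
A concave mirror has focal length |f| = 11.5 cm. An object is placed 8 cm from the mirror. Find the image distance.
f = +11.5 cm (concave); 1/di = 1/f − 1/do → di = -26.29 cm (virtual image, behind mirror)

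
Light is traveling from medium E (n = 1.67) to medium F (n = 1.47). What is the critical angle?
θc = arcsin(n₂/n₁) = 61.67°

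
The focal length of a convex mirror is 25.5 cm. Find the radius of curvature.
R = 2|f| = 51 cm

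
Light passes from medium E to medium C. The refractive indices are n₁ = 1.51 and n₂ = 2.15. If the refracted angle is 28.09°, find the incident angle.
sin θ₁ = (n₂/n₁)·sin θ₂ → θ₁ = 42.1°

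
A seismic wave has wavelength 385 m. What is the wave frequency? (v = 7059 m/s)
f = v/λ = 18.34 Hz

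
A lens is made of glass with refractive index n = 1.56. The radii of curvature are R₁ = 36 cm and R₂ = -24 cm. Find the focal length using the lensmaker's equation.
1/f = (n − 1)(1/R₁ − 1/R₂) → f = 25.71 cm (converging lens)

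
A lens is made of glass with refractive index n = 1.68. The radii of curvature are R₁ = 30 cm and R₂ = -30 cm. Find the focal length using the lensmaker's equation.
1/f = (n − 1)(1/R₁ − 1/R₂) → f = 22.06 cm (converging lens)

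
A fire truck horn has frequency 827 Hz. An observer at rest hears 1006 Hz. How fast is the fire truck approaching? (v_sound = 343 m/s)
v_s = v·(1 − f/f_obs) = 61.03 m/s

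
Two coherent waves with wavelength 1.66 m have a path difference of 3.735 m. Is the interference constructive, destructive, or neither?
neither (partial) — path difference = 2.25λ, neither a whole number of wavelengths nor an odd multiple of λ/2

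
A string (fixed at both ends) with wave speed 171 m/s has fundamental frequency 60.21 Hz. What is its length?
L = v/(2f₁) = 1.42 m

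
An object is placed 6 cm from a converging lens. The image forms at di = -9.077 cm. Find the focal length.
1/f = 1/do + 1/di → f = 17.7 cm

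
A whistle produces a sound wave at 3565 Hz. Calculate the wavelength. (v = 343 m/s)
λ = v/f = 0.09621 m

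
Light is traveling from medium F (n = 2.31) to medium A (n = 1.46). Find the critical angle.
θc = arcsin(n₂/n₁) = 39.2°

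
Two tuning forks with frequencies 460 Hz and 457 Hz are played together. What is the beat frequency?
3 Hz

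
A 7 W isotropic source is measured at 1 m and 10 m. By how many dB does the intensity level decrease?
Δβ = 20·log₁₀(r₂/r₁) = 20 dB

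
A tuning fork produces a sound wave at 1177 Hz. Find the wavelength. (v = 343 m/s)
λ = v/f = 0.2914 m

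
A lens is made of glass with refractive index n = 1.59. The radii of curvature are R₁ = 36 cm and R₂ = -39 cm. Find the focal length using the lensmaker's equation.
1/f = (n − 1)(1/R₁ − 1/R₂) → f = 31.73 cm (converging lens)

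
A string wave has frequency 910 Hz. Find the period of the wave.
T = 1/f = 0.001099 s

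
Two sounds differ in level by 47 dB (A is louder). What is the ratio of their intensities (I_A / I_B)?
I_A/I_B = 10^(Δβ/10) = 50120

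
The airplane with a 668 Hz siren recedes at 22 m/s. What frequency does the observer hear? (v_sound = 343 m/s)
f_obs = f·v/(v + v_s) = 627.7 Hz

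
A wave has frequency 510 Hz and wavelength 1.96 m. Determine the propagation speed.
v = fλ = 999.6 m/s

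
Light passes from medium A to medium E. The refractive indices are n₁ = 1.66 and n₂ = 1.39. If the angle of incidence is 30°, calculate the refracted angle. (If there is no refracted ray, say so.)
sin θ₂ = (n₁/n₂)·sin θ₁ = 0.5971 → θ₂ = 36.66°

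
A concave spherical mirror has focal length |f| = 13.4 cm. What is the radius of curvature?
R = 2|f| = 26.8 cm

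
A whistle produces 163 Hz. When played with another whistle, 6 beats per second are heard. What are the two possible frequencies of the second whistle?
f₂ = 163 ± 6 Hz → 169 Hz or 157 Hz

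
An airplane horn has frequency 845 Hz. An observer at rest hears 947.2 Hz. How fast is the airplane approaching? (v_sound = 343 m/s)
v_s = v·(1 − f/f_obs) = 37.01 m/s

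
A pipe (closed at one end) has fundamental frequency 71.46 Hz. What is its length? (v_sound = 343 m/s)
L = v/(4f₁) = 1.2 m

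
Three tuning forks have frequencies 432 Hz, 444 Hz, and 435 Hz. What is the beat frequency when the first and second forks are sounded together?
12 Hz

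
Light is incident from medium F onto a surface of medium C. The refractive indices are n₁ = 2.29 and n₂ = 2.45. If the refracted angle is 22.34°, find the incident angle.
sin θ₁ = (n₂/n₁)·sin θ₂ → θ₁ = 24°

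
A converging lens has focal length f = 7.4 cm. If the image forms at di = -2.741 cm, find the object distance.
1/do = 1/f − 1/di → do = 2 cm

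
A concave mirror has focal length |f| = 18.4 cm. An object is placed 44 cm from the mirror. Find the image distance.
f = +18.4 cm (concave); 1/di = 1/f − 1/do → di = 31.62 cm (real image, in front of mirror)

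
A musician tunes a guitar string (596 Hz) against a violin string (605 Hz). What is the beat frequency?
9 Hz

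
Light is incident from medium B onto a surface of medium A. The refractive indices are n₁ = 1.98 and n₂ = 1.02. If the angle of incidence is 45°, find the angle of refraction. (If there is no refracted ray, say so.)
sin θ₂ = (n₁/n₂)·sin θ₁ = 1.373 > 1, so there is no refracted ray — the light undergoes total internal reflection.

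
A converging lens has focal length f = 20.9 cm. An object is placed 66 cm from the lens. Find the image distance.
1/di = 1/f − 1/do → di = 30.59 cm (real image)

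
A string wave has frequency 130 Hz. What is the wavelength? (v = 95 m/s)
λ = v/f = 0.7308 m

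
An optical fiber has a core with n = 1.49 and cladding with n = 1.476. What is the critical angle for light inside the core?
θc = arcsin(n_cladding/n_core) = 82.14°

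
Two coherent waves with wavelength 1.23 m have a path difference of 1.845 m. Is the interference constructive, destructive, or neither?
destructive — path difference = 1.5λ, an odd multiple of λ/2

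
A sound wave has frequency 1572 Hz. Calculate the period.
T = 1/f = 6.361 × 10⁻⁴ s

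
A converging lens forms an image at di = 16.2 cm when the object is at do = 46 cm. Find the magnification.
M = −di/do = -0.3522 (inverted image)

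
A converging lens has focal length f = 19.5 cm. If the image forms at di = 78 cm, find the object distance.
1/do = 1/f − 1/di → do = 26 cm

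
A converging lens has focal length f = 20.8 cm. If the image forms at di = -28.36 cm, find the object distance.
1/do = 1/f − 1/di → do = 12 cm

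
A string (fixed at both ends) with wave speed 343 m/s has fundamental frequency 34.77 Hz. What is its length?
L = v/(2f₁) = 4.932 m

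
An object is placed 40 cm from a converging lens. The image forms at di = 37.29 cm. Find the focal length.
1/f = 1/do + 1/di → f = 19.3 cm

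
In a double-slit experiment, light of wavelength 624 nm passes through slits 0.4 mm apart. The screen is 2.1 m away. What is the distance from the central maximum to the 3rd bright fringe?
y = mλL/d = 9.828 mm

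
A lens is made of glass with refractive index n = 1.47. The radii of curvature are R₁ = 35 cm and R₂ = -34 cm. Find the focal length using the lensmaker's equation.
1/f = (n − 1)(1/R₁ − 1/R₂) → f = 36.69 cm (converging lens)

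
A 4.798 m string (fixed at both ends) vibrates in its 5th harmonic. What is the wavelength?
λₙ = 2L/n = 1.919 m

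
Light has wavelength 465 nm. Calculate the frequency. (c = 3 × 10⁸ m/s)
f = c/λ = 6.452 × 10¹⁴ Hz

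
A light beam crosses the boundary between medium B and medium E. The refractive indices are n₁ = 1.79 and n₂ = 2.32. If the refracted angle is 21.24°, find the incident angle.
sin θ₁ = (n₂/n₁)·sin θ₂ → θ₁ = 28°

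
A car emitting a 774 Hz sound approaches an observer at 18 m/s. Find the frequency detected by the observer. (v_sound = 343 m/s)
f_obs = f·v/(v − v_s) = 816.9 Hz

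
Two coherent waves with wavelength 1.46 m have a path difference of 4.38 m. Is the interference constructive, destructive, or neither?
constructive — path difference = 3λ, a whole number of wavelengths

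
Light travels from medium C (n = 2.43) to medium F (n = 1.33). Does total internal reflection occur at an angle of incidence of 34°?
θc = arcsin(n₂/n₁) = 33.18°; 34° > θc, so yes — total internal reflection.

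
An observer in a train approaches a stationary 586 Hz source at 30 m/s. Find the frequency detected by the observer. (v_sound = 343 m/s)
f_obs = f·(v + v_o)/v = 637.3 Hz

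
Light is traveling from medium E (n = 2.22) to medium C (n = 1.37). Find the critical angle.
θc = arcsin(n₂/n₁) = 38.11°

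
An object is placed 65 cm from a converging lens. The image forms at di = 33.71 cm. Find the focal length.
1/f = 1/do + 1/di → f = 22.2 cm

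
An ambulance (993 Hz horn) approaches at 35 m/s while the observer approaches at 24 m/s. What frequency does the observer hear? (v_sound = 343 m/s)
f_obs = f·(v + v_o)/(v − v_s) = 1183 Hz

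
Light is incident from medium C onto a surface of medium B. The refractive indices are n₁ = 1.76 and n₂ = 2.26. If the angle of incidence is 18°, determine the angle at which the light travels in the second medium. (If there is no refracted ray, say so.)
sin θ₂ = (n₁/n₂)·sin θ₁ = 0.2407 → θ₂ = 13.92°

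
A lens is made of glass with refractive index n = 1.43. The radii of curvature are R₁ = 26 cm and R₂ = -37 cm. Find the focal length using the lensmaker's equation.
1/f = (n − 1)(1/R₁ − 1/R₂) → f = 35.51 cm (converging lens)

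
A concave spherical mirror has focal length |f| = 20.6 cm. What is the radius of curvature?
R = 2|f| = 41.2 cm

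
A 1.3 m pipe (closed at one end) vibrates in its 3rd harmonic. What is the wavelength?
λₙ = 4L/n = 1.733 m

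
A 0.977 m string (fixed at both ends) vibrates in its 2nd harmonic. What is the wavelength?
λₙ = 2L/n = 0.977 m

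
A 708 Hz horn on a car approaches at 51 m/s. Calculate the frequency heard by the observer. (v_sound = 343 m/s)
f_obs = f·v/(v − v_s) = 831.7 Hz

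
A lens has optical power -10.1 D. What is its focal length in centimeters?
f = 1/P = -9.901 cm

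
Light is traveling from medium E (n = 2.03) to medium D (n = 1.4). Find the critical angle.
θc = arcsin(n₂/n₁) = 43.6°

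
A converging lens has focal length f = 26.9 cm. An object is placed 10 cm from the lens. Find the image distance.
1/di = 1/f − 1/do → di = -15.92 cm (virtual image)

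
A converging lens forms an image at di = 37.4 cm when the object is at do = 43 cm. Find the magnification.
M = −di/do = -0.8698 (inverted image)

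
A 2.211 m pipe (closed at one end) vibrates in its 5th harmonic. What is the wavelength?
λₙ = 4L/n = 1.769 m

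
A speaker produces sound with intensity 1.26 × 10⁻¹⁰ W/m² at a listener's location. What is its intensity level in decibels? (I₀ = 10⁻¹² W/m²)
β = 10·log₁₀(I/I₀) = 21 dB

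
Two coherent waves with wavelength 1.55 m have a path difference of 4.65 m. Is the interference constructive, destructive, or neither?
constructive — path difference = 3λ, a whole number of wavelengths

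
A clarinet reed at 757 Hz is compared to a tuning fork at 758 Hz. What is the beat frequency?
1 Hz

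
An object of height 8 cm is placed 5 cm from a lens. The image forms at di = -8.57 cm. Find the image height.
hi = (-di/do) × ho = 13.71 cm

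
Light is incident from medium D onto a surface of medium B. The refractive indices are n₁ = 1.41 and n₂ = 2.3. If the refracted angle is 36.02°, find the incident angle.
sin θ₁ = (n₂/n₁)·sin θ₂ → θ₁ = 73.59°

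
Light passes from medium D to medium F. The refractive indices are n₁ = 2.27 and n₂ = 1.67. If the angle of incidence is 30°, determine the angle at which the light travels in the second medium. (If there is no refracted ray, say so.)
sin θ₂ = (n₁/n₂)·sin θ₁ = 0.6796 → θ₂ = 42.82°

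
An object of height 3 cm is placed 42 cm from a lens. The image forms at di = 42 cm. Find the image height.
hi = (-di/do) × ho = -3 cm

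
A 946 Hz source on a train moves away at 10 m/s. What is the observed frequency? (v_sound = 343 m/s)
f_obs = f·v/(v + v_s) = 919.2 Hz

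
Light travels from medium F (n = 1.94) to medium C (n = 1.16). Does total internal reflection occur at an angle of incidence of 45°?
θc = arcsin(n₂/n₁) = 36.72°; 45° > θc, so yes — total internal reflection.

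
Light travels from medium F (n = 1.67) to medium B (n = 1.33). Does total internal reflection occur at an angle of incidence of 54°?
θc = arcsin(n₂/n₁) = 52.79°; 54° > θc, so yes — total internal reflection.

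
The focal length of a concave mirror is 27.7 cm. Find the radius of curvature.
R = 2|f| = 55.4 cm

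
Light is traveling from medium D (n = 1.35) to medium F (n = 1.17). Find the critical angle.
θc = arcsin(n₂/n₁) = 60.07°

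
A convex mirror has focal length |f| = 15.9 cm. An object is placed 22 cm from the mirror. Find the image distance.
f = −15.9 cm (convex); 1/di = 1/f − 1/do → di = -9.23 cm (virtual image, behind mirror)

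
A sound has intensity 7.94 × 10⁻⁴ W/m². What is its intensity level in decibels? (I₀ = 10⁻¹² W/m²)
β = 10·log₁₀(I/I₀) = 89 dB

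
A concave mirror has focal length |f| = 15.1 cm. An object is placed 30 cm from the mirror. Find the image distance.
f = +15.1 cm (concave); 1/di = 1/f − 1/do → di = 30.4 cm (real image, in front of mirror)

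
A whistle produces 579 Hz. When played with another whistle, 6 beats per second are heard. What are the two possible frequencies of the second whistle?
f₂ = 579 ± 6 Hz → 585 Hz or 573 Hz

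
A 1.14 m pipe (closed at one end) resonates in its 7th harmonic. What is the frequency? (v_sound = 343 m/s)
fₙ = nv/(4L) = 526.5 Hz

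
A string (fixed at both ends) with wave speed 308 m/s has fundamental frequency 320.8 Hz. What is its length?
L = v/(2f₁) = 0.48 m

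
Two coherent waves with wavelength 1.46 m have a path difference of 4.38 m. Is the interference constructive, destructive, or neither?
constructive — path difference = 3λ, a whole number of wavelengths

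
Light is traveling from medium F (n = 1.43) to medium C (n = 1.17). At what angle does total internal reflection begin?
θc = arcsin(n₂/n₁) = 54.9°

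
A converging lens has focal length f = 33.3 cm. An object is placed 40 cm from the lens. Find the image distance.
1/di = 1/f − 1/do → di = 198.8 cm (real image)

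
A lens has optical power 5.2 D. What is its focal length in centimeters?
f = 1/P = 19.23 cm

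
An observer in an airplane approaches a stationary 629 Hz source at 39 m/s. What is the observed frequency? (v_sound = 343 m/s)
f_obs = f·(v + v_o)/v = 700.5 Hz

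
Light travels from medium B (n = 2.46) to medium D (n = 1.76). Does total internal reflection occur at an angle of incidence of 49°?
θc = arcsin(n₂/n₁) = 45.68°; 49° > θc, so yes — total internal reflection.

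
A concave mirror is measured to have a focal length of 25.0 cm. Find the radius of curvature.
R = 2|f| = 50 cm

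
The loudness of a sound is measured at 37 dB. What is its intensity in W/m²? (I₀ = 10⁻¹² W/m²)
I = I₀·10^(β/10) = 5.01 × 10⁻⁹ W/m²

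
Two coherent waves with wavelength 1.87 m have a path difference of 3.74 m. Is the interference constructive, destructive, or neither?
constructive — path difference = 2λ, a whole number of wavelengths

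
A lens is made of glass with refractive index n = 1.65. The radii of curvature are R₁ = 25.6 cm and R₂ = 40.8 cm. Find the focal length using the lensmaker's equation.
1/f = (n − 1)(1/R₁ − 1/R₂) → f = 105.7 cm (converging lens)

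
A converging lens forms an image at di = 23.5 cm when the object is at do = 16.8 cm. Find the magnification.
M = −di/do = -1.399 (inverted image)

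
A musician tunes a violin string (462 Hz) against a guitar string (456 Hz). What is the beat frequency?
6 Hz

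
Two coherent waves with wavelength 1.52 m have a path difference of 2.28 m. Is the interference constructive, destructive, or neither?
destructive — path difference = 1.5λ, an odd multiple of λ/2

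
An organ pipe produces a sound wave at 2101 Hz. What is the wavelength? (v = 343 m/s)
λ = v/f = 0.1633 m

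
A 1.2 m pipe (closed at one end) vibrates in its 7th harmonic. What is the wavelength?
λₙ = 4L/n = 0.6857 m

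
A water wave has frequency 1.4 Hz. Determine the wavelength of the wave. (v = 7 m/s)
λ = v/f = 5 m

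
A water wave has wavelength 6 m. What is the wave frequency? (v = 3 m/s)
f = v/λ = 0.5 Hz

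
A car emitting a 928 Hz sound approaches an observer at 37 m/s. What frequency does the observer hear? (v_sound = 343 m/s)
f_obs = f·v/(v − v_s) = 1040 Hz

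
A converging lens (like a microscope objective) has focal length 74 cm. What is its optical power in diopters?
P = 1/f = 1.351 D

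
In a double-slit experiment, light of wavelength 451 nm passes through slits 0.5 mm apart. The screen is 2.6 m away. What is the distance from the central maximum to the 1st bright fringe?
y = mλL/d = 2.345 mm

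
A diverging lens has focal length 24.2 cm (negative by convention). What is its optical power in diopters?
P = 1/f = -4.132 D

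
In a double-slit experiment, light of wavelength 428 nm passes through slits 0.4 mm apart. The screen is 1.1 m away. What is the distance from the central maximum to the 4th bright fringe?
y = mλL/d = 4.708 mm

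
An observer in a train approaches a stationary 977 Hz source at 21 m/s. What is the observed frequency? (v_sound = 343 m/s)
f_obs = f·(v + v_o)/v = 1037 Hz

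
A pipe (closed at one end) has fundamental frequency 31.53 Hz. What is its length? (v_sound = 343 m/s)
L = v/(4f₁) = 2.72 m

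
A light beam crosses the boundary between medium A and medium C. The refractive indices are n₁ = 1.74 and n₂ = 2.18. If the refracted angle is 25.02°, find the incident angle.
sin θ₁ = (n₂/n₁)·sin θ₂ → θ₁ = 32°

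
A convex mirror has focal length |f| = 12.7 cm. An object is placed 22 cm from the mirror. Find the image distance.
f = −12.7 cm (convex); 1/di = 1/f − 1/do → di = -8.052 cm (virtual image, behind mirror)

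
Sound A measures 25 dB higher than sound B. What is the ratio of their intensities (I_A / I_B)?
I_A/I_B = 10^(Δβ/10) = 316.2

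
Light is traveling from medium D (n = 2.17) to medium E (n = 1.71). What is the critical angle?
θc = arcsin(n₂/n₁) = 52°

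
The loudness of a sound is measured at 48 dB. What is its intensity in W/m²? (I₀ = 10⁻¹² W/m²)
I = I₀·10^(β/10) = 6.31 × 10⁻⁸ W/m²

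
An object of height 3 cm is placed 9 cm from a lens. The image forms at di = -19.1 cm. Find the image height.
hi = (-di/do) × ho = 6.367 cm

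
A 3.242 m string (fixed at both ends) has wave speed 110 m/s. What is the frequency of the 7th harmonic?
fₙ = nv/(2L) = 118.8 Hz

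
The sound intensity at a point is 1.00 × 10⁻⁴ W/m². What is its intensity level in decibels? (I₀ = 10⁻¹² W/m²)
β = 10·log₁₀(I/I₀) = 80 dB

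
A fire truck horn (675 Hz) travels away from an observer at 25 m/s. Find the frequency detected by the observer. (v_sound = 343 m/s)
f_obs = f·v/(v + v_s) = 629.1 Hz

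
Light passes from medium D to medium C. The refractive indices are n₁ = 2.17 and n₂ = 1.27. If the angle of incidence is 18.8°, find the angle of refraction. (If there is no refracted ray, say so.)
sin θ₂ = (n₁/n₂)·sin θ₁ = 0.5506 → θ₂ = 33.41°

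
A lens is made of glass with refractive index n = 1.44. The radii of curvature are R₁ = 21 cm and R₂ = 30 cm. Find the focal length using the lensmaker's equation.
1/f = (n − 1)(1/R₁ − 1/R₂) → f = 159.1 cm (converging lens)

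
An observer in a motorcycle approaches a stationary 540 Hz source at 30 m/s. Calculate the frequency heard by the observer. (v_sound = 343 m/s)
f_obs = f·(v + v_o)/v = 587.2 Hz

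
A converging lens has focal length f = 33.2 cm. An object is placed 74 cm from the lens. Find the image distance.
1/di = 1/f − 1/do → di = 60.22 cm (real image)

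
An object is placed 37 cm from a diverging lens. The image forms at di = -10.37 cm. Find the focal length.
1/f = 1/do + 1/di → f = -14.41 cm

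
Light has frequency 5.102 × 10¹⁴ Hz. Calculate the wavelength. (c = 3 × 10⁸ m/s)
λ = c/f = 588 nm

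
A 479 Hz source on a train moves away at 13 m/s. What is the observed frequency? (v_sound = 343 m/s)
f_obs = f·v/(v + v_s) = 461.5 Hz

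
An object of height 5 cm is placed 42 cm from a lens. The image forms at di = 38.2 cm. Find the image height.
hi = (-di/do) × ho = -4.548 cm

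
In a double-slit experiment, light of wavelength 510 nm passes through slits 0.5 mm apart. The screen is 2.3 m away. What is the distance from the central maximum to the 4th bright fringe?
y = mλL/d = 9.384 mm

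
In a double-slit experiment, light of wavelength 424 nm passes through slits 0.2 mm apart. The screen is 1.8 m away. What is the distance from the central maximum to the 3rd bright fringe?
y = mλL/d = 11.45 mm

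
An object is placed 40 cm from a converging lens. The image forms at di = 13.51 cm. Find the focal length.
1/f = 1/do + 1/di → f = 10.1 cm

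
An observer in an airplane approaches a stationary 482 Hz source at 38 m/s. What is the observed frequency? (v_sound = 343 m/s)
f_obs = f·(v + v_o)/v = 535.4 Hz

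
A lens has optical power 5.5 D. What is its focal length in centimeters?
f = 1/P = 18.18 cm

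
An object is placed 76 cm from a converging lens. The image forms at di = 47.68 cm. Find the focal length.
1/f = 1/do + 1/di → f = 29.3 cm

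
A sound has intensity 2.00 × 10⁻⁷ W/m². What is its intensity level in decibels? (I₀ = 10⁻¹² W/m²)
β = 10·log₁₀(I/I₀) = 53.01 dB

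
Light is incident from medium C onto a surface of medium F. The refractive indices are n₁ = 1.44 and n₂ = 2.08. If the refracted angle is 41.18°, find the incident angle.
sin θ₁ = (n₂/n₁)·sin θ₂ → θ₁ = 72°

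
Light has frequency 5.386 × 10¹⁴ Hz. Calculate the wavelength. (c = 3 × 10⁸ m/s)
λ = c/f = 557 nm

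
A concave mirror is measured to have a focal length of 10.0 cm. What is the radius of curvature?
R = 2|f| = 20 cm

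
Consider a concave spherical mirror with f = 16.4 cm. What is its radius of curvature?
R = 2|f| = 32.8 cm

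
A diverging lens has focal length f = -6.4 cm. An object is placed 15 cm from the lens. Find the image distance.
1/di = 1/f − 1/do → di = -4.486 cm (virtual image)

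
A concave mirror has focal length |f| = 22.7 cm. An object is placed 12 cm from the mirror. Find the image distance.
f = +22.7 cm (concave); 1/di = 1/f − 1/do → di = -25.46 cm (virtual image, behind mirror)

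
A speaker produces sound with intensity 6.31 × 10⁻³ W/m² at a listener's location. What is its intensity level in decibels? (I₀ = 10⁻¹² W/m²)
β = 10·log₁₀(I/I₀) = 98 dB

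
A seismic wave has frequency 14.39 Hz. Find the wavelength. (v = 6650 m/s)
λ = v/f = 462.1 m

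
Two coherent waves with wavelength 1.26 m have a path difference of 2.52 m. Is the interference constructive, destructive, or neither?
constructive — path difference = 2λ, a whole number of wavelengths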